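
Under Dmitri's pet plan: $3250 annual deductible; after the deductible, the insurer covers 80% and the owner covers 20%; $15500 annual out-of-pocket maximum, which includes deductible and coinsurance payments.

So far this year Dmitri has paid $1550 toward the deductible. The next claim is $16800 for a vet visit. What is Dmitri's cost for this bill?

$4720

$1550 of the $3250 deductible is already met, leaving $1700.
The remaining $15100 (= $16800 − $1700) moves to coinsurance.
20% of $15100 = $3020 falls to the owner.
That puts the owner's cost at $1700 + $3020 = $4720 before any cap.
Year-to-date out-of-pocket becomes $1550 + $4720 = $6270, still under the $15500 maximum, so no cap applies.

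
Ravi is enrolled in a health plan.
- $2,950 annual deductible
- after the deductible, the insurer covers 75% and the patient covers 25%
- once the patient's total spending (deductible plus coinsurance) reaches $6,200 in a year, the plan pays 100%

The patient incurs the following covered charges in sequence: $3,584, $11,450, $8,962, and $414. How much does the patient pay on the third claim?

Claim 1 — $3,584: deductible takes $2,950, $634 remains; patient's 25% is $158.50. Cost to patient: $3,108.50. OOP to date $3,108.50.
Claim 2 — $11,450: deductible met; 25% of $11,450 = $2,862.50. Patient pays $2,862.50; OOP now $5,971.
Claim 3 — $8,962: deductible met; 25% of $8,962 = $2,240.50. That would push OOP to $8,211.50, over the $6,200 cap, so patient pays $6,200 − $5,971 = $229.

$229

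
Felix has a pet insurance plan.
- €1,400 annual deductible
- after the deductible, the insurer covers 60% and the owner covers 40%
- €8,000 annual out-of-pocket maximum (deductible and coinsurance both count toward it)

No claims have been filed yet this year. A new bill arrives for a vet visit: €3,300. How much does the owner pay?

Deductible not yet touched, so the first €1,400 of the bill goes to the deductible.
That leaves €3,300 − €1,400 = €1,900 for coinsurance.
Coinsurance: €1,900 × 40% = €760.
Owner responsibility before any cap: €1,400 + €760 = €2,160.
Year-to-date out-of-pocket becomes €0 + €2,160 = €2,160, still under the €8,000 maximum, so no cap applies.

€2,160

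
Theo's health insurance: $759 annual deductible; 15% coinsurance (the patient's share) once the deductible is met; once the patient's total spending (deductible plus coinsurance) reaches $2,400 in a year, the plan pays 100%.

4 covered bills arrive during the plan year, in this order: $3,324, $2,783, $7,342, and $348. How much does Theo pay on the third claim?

#1 ($3,324): $759 finishes the deductible; $2,565 goes to coinsurance; coinsurance $2,565 × 15% = $384.75. Patient owes $1,143.75 (running OOP $1,143.75).
#2 ($2,783): 15% coinsurance on $2,783 = $417.45. Patient owes $417.45 (running OOP $1,561.20).
#3 ($7,342): deductible already satisfied, so patient's share is 15% × $7,342 = $1,101.30. That would push OOP to $2,662.50, over the $2,400 cap, so patient pays $2,400 − $1,561.20 = $838.80.

$838.80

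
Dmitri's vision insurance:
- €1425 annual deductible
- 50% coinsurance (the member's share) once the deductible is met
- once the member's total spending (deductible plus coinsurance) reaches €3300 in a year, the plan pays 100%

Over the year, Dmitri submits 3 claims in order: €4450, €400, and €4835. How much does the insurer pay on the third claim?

€4672.50

Bill 1, €4450: €1425 finishes the deductible; €3025 goes to coinsurance; member's 50% is €1512.50. Member owes €2937.50 (running OOP €2937.50). Insurer: €4450 − €2937.50 = €1512.50.
Bill 2, €400: deductible met; 50% of €400 = €200. Member pays €200; OOP now €3137.50. Plan pays €400 − €200 = €200.
Bill 3, €4835: deductible met; 50% of €4835 = €2417.50. Adding that to €3137.50 gives €5555, past the €3300 cap; member pays only €3300 − €3137.50 = €162.50. Plan pays €4835 − €162.50 = €4672.50.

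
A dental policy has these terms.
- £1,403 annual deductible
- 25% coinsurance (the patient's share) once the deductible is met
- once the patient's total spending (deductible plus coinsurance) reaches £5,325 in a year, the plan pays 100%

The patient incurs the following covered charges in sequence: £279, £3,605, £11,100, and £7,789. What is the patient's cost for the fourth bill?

Claim 1 — £279: fully absorbed by the deductible. Patient pays £279; OOP now £279.
Claim 2 — £3,605: deductible takes £1,124, £2,481 remains; patient's 25% is £620.25. Patient pays £1,744.25; OOP now £2,023.25.
Claim 3 — £11,100: deductible already satisfied, so patient's share is 25% × £11,100 = £2,775. Cost to patient: £2,775. OOP to date £4,798.25.
Claim 4 — £7,789: deductible already satisfied, so patient's share is 25% × £7,789 = £1,947.25. That would push OOP to £6,745.50, over the £5,325 cap, so patient pays £5,325 − £4,798.25 = £526.75.

£526.75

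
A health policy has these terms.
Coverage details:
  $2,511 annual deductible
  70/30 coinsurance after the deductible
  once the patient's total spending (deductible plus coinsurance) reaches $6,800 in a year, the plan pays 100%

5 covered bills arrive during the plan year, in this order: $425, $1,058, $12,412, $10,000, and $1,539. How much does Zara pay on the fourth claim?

Claim 1 ($425): entire amount goes to the deductible. Patient owes $425 (running OOP $425).
Claim 2 ($1,058): fully absorbed by the deductible. Patient owes $1,058 (running OOP $1,483).
Claim 3 ($12,412): deductible takes $1,028, $11,384 remains; patient's 30% is $3,415.20. Cost to patient: $4,443.20. OOP to date $5,926.20.
Claim 4 ($10,000): deductible met; 30% of $10,000 = $3,000. Adding that to $5,926.20 gives $8,926.20, past the $6,800 cap; patient pays only $6,800 − $5,926.20 = $873.80.

$873.80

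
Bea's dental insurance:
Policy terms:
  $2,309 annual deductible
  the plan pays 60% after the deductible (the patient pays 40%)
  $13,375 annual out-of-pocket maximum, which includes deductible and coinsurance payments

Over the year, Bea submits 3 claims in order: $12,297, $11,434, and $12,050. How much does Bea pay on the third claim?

Bill 1, $12,297: deductible takes $2,309, $9,988 remains; 40% of $9,988 = $3,995.20. Patient owes $6,304.20 (running OOP $6,304.20).
Bill 2, $11,434: 40% coinsurance on $11,434 = $4,573.60. Patient owes $4,573.60 (running OOP $10,877.80).
Bill 3, $12,050: 40% coinsurance on $12,050 = $4,820. Adding that to $10,877.80 gives $15,697.80, past the $13,375 cap; patient pays only $13,375 − $10,877.80 = $2,497.20.

$2,497.20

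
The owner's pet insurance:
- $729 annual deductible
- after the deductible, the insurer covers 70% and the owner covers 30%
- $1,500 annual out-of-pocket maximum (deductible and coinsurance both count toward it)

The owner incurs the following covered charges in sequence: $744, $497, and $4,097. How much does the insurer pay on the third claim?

Claim 1 — $744: deductible takes $729, $15 remains; coinsurance $15 × 30% = $4.50. Owner owes $733.50 (running OOP $733.50). Plan pays $744 − $733.50 = $10.50.
Claim 2 — $497: deductible already satisfied, so owner's share is 30% × $497 = $149.10. Owner owes $149.10 (running OOP $882.60). Plan pays $497 − $149.10 = $347.90.
Claim 3 — $4,097: deductible met; 30% of $4,097 = $1,229.10. That would push OOP to $2,111.70, over the $1,500 cap, so owner pays $1,500 − $882.60 = $617.40. Insurer: $4,097 − $617.40 = $3,479.60.

$3,479.60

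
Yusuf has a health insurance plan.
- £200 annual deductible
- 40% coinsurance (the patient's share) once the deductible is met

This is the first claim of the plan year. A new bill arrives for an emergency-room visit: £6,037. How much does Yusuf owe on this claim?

£2,534.80

Deductible not yet touched, so the first £200 of the bill goes to the deductible.
After the £200 deductible portion, £6,037 − £200 = £5,837 is subject to coinsurance.
40% of £5,837 = £2,334.80 falls to the patient.
That puts the patient's cost at £200 + £2,334.80 = £2,534.80.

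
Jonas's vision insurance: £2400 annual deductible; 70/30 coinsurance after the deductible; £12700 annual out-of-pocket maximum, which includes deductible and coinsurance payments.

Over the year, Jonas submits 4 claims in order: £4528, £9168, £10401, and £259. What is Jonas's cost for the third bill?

#1 (£4528): £2400 to deductible, leaving £2128; member's 30% is £638.40. Cost to member: £3038.40. OOP to date £3038.40.
#2 (£9168): deductible met; 30% of £9168 = £2750.40. Member owes £2750.40 (running OOP £5788.80).
#3 (£10401): deductible met; 30% of £10401 = £3120.30. Cost to member: £3120.30. OOP to date £8909.10.

£3120.30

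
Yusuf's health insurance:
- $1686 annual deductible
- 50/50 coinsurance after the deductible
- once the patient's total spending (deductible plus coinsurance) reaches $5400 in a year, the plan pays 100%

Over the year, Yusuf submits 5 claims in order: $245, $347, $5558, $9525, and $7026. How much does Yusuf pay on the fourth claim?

Claim 1 — $245: all of it applies to the deductible. Cost to patient: $245. OOP to date $245.
Claim 2 — $347: all of it applies to the deductible. Patient owes $347 (running OOP $592).
Claim 3 — $5558: deductible takes $1094, $4464 remains; patient's 50% is $2232. Cost to patient: $3326. OOP to date $3918.
Claim 4 — $9525: 50% coinsurance on $9525 = $4762.50. OOP would hit $8680.50 > $5400, so the cap limits the patient to $5400 − $3918 = $1482.

$1482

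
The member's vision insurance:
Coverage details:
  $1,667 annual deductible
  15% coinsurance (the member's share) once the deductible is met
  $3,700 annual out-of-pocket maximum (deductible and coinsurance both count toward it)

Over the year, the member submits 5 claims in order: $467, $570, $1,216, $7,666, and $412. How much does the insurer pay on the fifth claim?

$350.20

Claim 1 ($467): entire amount goes to the deductible. Member owes $467 (running OOP $467). Insurer: $467 − $467 = $0.
Claim 2 ($570): entire amount goes to the deductible. Cost to member: $570. OOP to date $1,037. Insurer: $570 − $570 = $0.
Claim 3 ($1,216): $630 to deductible, leaving $586; member's 15% is $87.90. Member owes $717.90 (running OOP $1,754.90). Insurer: $1,216 − $717.90 = $498.10.
Claim 4 ($7,666): deductible met; 15% of $7,666 = $1,149.90. Member owes $1,149.90 (running OOP $2,904.80). Insurer: $7,666 − $1,149.90 = $6,516.10.
Claim 5 ($412): deductible met; 15% of $412 = $61.80. Member pays $61.80; OOP now $2,966.60. Insurer: $412 − $61.80 = $350.20.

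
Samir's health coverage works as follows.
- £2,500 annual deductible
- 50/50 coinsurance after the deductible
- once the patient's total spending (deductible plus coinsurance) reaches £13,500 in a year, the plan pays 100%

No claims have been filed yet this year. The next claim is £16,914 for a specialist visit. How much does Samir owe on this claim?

£9,707

Deductible not yet touched, so the first £2,500 of the bill goes to the deductible.
The remaining £14,414 (= £16,914 − £2,500) moves to coinsurance.
Coinsurance: £14,414 × 50% = £7,207.
That puts the patient's cost at £2,500 + £7,207 = £9,707 before any cap.
Cumulative spending £0 + £9,707 = £9,707 stays under the £13,500 maximum.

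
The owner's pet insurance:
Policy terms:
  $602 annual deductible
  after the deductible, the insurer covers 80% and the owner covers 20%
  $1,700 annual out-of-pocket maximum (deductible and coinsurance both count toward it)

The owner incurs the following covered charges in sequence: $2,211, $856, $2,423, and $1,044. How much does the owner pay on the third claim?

$484.60

Claim 1 — $2,211: $602 finishes the deductible; $1,609 goes to coinsurance; owner's 20% is $321.80. Cost to owner: $923.80. OOP to date $923.80.
Claim 2 — $856: deductible met; 20% of $856 = $171.20. Owner pays $171.20; OOP now $1,095.
Claim 3 — $2,423: deductible already satisfied, so owner's share is 20% × $2,423 = $484.60. Owner owes $484.60 (running OOP $1,579.60).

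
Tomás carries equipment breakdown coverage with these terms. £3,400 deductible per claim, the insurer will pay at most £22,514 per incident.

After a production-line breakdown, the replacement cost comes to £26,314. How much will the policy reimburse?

£22,514

Less the £3,400 deductible: £26,314 − £3,400 = £22,914.
The £22,514 per-incident cap binds; insurer pays £22,514.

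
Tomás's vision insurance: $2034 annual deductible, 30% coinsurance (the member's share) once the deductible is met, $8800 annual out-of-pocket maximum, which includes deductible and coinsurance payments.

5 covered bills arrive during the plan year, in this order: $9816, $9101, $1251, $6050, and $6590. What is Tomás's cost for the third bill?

$375.30

Claim 1 ($9816): deductible takes $2034, $7782 remains; coinsurance $7782 × 30% = $2334.60. Member pays $4368.60; OOP now $4368.60.
Claim 2 ($9101): 30% coinsurance on $9101 = $2730.30. Member owes $2730.30 (running OOP $7098.90).
Claim 3 ($1251): deductible met; 30% of $1251 = $375.30. Member owes $375.30 (running OOP $7474.20).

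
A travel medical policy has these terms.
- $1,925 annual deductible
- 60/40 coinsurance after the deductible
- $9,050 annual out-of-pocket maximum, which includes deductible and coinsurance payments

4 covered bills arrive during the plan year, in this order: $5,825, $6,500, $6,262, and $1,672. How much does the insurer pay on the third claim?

#1 ($5,825): deductible takes $1,925, $3,900 remains; coinsurance $3,900 × 40% = $1,560. Cost to traveler: $3,485. OOP to date $3,485. Plan pays $5,825 − $3,485 = $2,340.
#2 ($6,500): deductible met; 40% of $6,500 = $2,600. Traveler pays $2,600; OOP now $6,085. Insurer: $6,500 − $2,600 = $3,900.
#3 ($6,262): deductible already satisfied, so traveler's share is 40% × $6,262 = $2,504.80. Cost to traveler: $2,504.80. OOP to date $8,589.80. Plan pays $6,262 − $2,504.80 = $3,757.20.

$3,757.20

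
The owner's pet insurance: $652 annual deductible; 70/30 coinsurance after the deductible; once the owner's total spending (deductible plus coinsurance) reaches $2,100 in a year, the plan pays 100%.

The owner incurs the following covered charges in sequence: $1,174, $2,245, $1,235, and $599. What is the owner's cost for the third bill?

#1 ($1,174): deductible takes $652, $522 remains; coinsurance $522 × 30% = $156.60. Owner pays $808.60; OOP now $808.60.
#2 ($2,245): deductible already satisfied, so owner's share is 30% × $2,245 = $673.50. Owner owes $673.50 (running OOP $1,482.10).
#3 ($1,235): 30% coinsurance on $1,235 = $370.50. Cost to owner: $370.50. OOP to date $1,852.60.

$370.50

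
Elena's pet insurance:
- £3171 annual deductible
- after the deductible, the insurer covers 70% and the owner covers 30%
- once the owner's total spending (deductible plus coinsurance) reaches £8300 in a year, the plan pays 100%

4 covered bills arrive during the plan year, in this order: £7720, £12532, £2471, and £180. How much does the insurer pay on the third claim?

#1 (£7720): £3171 to deductible, leaving £4549; owner's 30% is £1364.70. Cost to owner: £4535.70. OOP to date £4535.70. Insurer: £7720 − £4535.70 = £3184.30.
#2 (£12532): deductible already satisfied, so owner's share is 30% × £12532 = £3759.60. Cost to owner: £3759.60. OOP to date £8295.30. Plan pays £12532 − £3759.60 = £8772.40.
#3 (£2471): deductible already satisfied, so owner's share is 30% × £2471 = £741.30. That would push OOP to £9036.60, over the £8300 cap, so owner pays £8300 − £8295.30 = £4.70. Plan pays £2471 − £4.70 = £2466.30.

£2466.30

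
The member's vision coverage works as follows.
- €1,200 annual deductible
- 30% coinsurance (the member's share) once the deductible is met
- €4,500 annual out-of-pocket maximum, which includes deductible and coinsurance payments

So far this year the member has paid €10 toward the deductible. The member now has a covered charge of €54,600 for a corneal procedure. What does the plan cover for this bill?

Remaining deductible: €1,200 − €10 = €1,190.
The remaining €53,410 (= €54,600 − €1,190) moves to coinsurance.
30% of €53,410 = €16,023 falls to the member.
Member responsibility before any cap: €1,190 + €16,023 = €17,213.
Year-to-date out-of-pocket would reach €10 + €17,213 = €17,223, above the €4,500 maximum, so the member pays only €4,500 − €10 = €4,490.
The plan picks up €54,600 − €4,490 = €50,110.

€50,110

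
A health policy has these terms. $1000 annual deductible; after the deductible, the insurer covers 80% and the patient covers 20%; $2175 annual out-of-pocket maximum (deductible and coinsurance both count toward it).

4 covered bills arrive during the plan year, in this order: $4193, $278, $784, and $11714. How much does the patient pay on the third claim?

#1 ($4193): $1000 to deductible, leaving $3193; patient's 20% is $638.60. Cost to patient: $1638.60. OOP to date $1638.60.
#2 ($278): deductible already satisfied, so patient's share is 20% × $278 = $55.60. Patient owes $55.60 (running OOP $1694.20).
#3 ($784): deductible met; 20% of $784 = $156.80. Patient owes $156.80 (running OOP $1851).

$156.80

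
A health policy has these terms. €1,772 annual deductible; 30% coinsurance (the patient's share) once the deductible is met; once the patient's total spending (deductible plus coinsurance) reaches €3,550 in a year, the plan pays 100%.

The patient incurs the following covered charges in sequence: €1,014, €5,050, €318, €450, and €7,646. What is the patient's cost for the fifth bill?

€260

Bill 1, €1,014: all of it applies to the deductible. Patient pays €1,014; OOP now €1,014.
Bill 2, €5,050: €758 to deductible, leaving €4,292; coinsurance €4,292 × 30% = €1,287.60. Cost to patient: €2,045.60. OOP to date €3,059.60.
Bill 3, €318: 30% coinsurance on €318 = €95.40. Cost to patient: €95.40. OOP to date €3,155.
Bill 4, €450: deductible met; 30% of €450 = €135. Cost to patient: €135. OOP to date €3,290.
Bill 5, €7,646: deductible met; 30% of €7,646 = €2,293.80. OOP would hit €5,583.80 > €3,550, so the cap limits the patient to €3,550 − €3,290 = €260.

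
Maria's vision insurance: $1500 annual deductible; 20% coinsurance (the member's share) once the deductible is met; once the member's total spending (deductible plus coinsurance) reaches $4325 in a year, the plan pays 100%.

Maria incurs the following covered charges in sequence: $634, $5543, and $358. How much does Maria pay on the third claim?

$71.60

Claim 1 — $634: fully absorbed by the deductible. Cost to member: $634. OOP to date $634.
Claim 2 — $5543: $866 to deductible, leaving $4677; coinsurance $4677 × 20% = $935.40. Member pays $1801.40; OOP now $2435.40.
Claim 3 — $358: 20% coinsurance on $358 = $71.60. Cost to member: $71.60. OOP to date $2507.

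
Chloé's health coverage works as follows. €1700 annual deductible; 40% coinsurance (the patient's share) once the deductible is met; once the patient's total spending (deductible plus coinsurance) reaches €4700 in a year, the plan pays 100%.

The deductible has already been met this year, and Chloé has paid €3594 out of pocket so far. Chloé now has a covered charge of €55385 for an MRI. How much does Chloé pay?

€1106

With the deductible met, the entire €55385 is subject to coinsurance.
Coinsurance: €55385 × 40% = €22154.
Adding €22154 to the €3594 already spent would give €25748, which exceeds the €4700 cap; the patient pays just €4700 − €3594 = €1106.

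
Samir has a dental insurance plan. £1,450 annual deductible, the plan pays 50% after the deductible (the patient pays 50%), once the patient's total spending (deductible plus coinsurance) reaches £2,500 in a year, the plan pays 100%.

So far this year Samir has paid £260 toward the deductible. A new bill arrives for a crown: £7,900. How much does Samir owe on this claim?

£260 of the £1,450 deductible is already met, leaving £1,190.
After the £1,190 deductible portion, £7,900 − £1,190 = £6,710 is subject to coinsurance.
50% of £6,710 = £3,355 falls to the patient.
Patient responsibility before any cap: £1,190 + £3,355 = £4,545.
Adding £4,545 to the £260 already spent would give £4,805, which exceeds the £2,500 cap; the patient pays just £2,500 − £260 = £2,240.

£2,240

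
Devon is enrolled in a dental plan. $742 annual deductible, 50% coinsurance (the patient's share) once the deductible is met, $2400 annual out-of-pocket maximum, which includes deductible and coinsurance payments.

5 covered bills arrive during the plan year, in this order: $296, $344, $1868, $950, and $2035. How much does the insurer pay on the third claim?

$883

Bill 1, $296: all of it applies to the deductible. Cost to patient: $296. OOP to date $296. Insurer: $296 − $296 = $0.
Bill 2, $344: fully absorbed by the deductible. Patient owes $344 (running OOP $640). Insurer: $344 − $344 = $0.
Bill 3, $1868: $102 to deductible, leaving $1766; coinsurance $1766 × 50% = $883. Patient pays $985; OOP now $1625. Insurer: $1868 − $985 = $883.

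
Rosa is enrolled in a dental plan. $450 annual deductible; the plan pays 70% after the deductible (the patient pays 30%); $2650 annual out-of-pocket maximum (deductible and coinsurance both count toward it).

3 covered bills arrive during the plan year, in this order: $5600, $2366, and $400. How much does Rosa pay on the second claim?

Claim 1 ($5600): $450 to deductible, leaving $5150; patient's 30% is $1545. Patient pays $1995; OOP now $1995.
Claim 2 ($2366): deductible already satisfied, so patient's share is 30% × $2366 = $709.80. That would push OOP to $2704.80, over the $2650 cap, so patient pays $2650 − $1995 = $655.

$655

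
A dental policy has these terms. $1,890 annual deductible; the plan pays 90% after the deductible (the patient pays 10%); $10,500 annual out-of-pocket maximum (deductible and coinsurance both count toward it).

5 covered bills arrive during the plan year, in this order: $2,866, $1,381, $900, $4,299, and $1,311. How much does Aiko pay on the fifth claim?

$131.10

Claim 1 ($2,866): $1,890 finishes the deductible; $976 goes to coinsurance; coinsurance $976 × 10% = $97.60. Cost to patient: $1,987.60. OOP to date $1,987.60.
Claim 2 ($1,381): 10% coinsurance on $1,381 = $138.10. Cost to patient: $138.10. OOP to date $2,125.70.
Claim 3 ($900): deductible already satisfied, so patient's share is 10% × $900 = $90. Cost to patient: $90. OOP to date $2,215.70.
Claim 4 ($4,299): deductible met; 10% of $4,299 = $429.90. Patient owes $429.90 (running OOP $2,645.60).
Claim 5 ($1,311): deductible met; 10% of $1,311 = $131.10. Patient owes $131.10 (running OOP $2,776.70).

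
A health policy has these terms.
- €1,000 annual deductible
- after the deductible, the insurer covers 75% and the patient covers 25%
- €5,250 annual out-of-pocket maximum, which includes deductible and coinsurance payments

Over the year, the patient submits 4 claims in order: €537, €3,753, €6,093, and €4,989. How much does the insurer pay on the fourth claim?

Claim 1 — €537: fully absorbed by the deductible. Patient pays €537; OOP now €537. Plan pays €537 − €537 = €0.
Claim 2 — €3,753: €463 to deductible, leaving €3,290; coinsurance €3,290 × 25% = €822.50. Cost to patient: €1,285.50. OOP to date €1,822.50. Insurer: €3,753 − €1,285.50 = €2,467.50.
Claim 3 — €6,093: deductible already satisfied, so patient's share is 25% × €6,093 = €1,523.25. Patient owes €1,523.25 (running OOP €3,345.75). Plan pays €6,093 − €1,523.25 = €4,569.75.
Claim 4 — €4,989: 25% coinsurance on €4,989 = €1,247.25. Cost to patient: €1,247.25. OOP to date €4,593. Plan pays €4,989 − €1,247.25 = €3,741.75.

€3,741.75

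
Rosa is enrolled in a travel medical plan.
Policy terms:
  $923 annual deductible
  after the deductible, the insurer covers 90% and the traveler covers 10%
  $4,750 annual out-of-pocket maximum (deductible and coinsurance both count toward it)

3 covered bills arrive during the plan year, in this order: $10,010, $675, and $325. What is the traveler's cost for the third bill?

$32.50

Claim 1 — $10,010: $923 finishes the deductible; $9,087 goes to coinsurance; traveler's 10% is $908.70. Traveler pays $1,831.70; OOP now $1,831.70.
Claim 2 — $675: deductible met; 10% of $675 = $67.50. Traveler pays $67.50; OOP now $1,899.20.
Claim 3 — $325: 10% coinsurance on $325 = $32.50. Traveler owes $32.50 (running OOP $1,931.70).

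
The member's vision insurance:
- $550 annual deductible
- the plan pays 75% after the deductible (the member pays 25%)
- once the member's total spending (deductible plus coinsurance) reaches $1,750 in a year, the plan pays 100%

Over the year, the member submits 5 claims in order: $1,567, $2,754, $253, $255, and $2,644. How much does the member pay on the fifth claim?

#1 ($1,567): deductible takes $550, $1,017 remains; coinsurance $1,017 × 25% = $254.25. Cost to member: $804.25. OOP to date $804.25.
#2 ($2,754): deductible already satisfied, so member's share is 25% × $2,754 = $688.50. Member pays $688.50; OOP now $1,492.75.
#3 ($253): 25% coinsurance on $253 = $63.25. Member owes $63.25 (running OOP $1,556).
#4 ($255): 25% coinsurance on $255 = $63.75. Member pays $63.75; OOP now $1,619.75.
#5 ($2,644): deductible already satisfied, so member's share is 25% × $2,644 = $661. OOP would hit $2,280.75 > $1,750, so the cap limits the member to $1,750 − $1,619.75 = $130.25.

$130.25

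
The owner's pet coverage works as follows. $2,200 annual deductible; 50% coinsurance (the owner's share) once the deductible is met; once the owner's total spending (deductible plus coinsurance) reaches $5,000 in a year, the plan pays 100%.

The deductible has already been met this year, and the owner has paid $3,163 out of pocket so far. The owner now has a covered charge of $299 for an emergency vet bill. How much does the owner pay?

$149.50

With the deductible met, the entire $299 is subject to coinsurance.
50% of $299 = $149.50 falls to the owner.
Cumulative spending $3,163 + $149.50 = $3,312.50 stays under the $5,000 maximum.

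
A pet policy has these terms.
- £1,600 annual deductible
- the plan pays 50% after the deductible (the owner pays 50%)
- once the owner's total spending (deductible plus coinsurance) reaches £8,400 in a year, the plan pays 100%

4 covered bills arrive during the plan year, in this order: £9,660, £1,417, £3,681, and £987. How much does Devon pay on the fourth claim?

#1 (£9,660): deductible takes £1,600, £8,060 remains; coinsurance £8,060 × 50% = £4,030. Cost to owner: £5,630. OOP to date £5,630.
#2 (£1,417): deductible met; 50% of £1,417 = £708.50. Owner owes £708.50 (running OOP £6,338.50).
#3 (£3,681): deductible already satisfied, so owner's share is 50% × £3,681 = £1,840.50. Owner owes £1,840.50 (running OOP £8,179).
#4 (£987): deductible already satisfied, so owner's share is 50% × £987 = £493.50. Adding that to £8,179 gives £8,672.50, past the £8,400 cap; owner pays only £8,400 − £8,179 = £221.

£221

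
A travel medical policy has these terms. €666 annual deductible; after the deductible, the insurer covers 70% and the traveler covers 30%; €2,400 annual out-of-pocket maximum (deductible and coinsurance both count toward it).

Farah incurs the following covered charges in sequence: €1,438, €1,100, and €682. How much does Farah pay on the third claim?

€204.60

Claim 1 (€1,438): deductible takes €666, €772 remains; traveler's 30% is €231.60. Traveler owes €897.60 (running OOP €897.60).
Claim 2 (€1,100): 30% coinsurance on €1,100 = €330. Traveler pays €330; OOP now €1,227.60.
Claim 3 (€682): deductible met; 30% of €682 = €204.60. Traveler pays €204.60; OOP now €1,432.20.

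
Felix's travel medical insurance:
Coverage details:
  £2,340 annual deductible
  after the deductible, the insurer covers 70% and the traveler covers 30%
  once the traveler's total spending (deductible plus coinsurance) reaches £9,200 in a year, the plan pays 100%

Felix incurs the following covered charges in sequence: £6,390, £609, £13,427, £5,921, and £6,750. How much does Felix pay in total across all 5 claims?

£9,200

Claim 1 — £6,390: deductible takes £2,340, £4,050 remains; traveler's 30% is £1,215. Traveler owes £3,555 (running OOP £3,555).
Claim 2 — £609: deductible already satisfied, so traveler's share is 30% × £609 = £182.70. Traveler owes £182.70 (running OOP £3,737.70).
Claim 3 — £13,427: deductible met; 30% of £13,427 = £4,028.10. Traveler owes £4,028.10 (running OOP £7,765.80).
Claim 4 — £5,921: deductible already satisfied, so traveler's share is 30% × £5,921 = £1,776.30. Adding that to £7,765.80 gives £9,542.10, past the £9,200 cap; traveler pays only £9,200 − £7,765.80 = £1,434.20.
Claim 5 — £6,750: deductible already satisfied, so traveler's share is 30% × £6,750 = £2,025. OOP would hit £11,225 > £9,200, so the cap limits the traveler to £9,200 − £9,200 = £0.
Summing the traveler's payments: £3,555 + £182.70 + £4,028.10 + £1,434.20 + £0 = £9,200.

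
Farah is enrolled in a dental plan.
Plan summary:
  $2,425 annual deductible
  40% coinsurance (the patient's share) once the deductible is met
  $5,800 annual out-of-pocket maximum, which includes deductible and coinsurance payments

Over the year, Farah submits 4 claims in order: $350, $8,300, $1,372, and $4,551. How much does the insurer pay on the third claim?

#1 ($350): entire amount goes to the deductible. Cost to patient: $350. OOP to date $350. Plan pays $350 − $350 = $0.
#2 ($8,300): $2,075 to deductible, leaving $6,225; 40% of $6,225 = $2,490. Patient owes $4,565 (running OOP $4,915). Insurer: $8,300 − $4,565 = $3,735.
#3 ($1,372): deductible met; 40% of $1,372 = $548.80. Cost to patient: $548.80. OOP to date $5,463.80. Insurer: $1,372 − $548.80 = $823.20.

$823.20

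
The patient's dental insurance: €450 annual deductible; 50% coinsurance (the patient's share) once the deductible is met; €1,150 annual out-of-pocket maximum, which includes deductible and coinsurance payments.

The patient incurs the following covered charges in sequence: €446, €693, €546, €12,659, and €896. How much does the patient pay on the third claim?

€273

Claim 1 (€446): all of it applies to the deductible. Patient pays €446; OOP now €446.
Claim 2 (€693): €4 to deductible, leaving €689; patient's 50% is €344.50. Cost to patient: €348.50. OOP to date €794.50.
Claim 3 (€546): deductible already satisfied, so patient's share is 50% × €546 = €273. Patient pays €273; OOP now €1,067.50.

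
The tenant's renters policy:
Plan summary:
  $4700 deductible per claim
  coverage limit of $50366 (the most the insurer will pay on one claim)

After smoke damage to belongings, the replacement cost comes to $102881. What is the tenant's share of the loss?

$52515

After the deductible, $102881 − $4700 = $98181 remains.
$98181 exceeds the $50366 limit, so the insurer pays the limit: $50366.
The tenant bears the rest of the original loss: $102881 − $50366 = $52515.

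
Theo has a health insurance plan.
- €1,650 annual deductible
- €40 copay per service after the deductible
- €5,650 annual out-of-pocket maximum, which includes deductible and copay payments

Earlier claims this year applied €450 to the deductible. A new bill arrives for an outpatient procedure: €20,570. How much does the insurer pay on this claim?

€19,330

Remaining deductible: €1,650 − €450 = €1,200.
After the €1,200 deductible portion, €20,570 − €1,200 = €19,370 is subject to the copay.
Copay on this service: €40.
That puts the patient's cost at €1,200 + €40 = €1,240 before any cap.
Cumulative spending €450 + €1,240 = €1,690 stays under the €5,650 maximum.
The plan picks up €20,570 − €1,240 = €19,330.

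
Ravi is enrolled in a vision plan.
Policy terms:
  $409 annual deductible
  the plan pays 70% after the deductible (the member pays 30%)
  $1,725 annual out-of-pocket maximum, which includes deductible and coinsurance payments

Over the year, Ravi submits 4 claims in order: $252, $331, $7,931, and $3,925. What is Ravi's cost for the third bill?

$1,263.80

Claim 1 ($252): fully absorbed by the deductible. Cost to member: $252. OOP to date $252.
Claim 2 ($331): $157 finishes the deductible; $174 goes to coinsurance; coinsurance $174 × 30% = $52.20. Member owes $209.20 (running OOP $461.20).
Claim 3 ($7,931): deductible already satisfied, so member's share is 30% × $7,931 = $2,379.30. Adding that to $461.20 gives $2,840.50, past the $1,725 cap; member pays only $1,725 − $461.20 = $1,263.80.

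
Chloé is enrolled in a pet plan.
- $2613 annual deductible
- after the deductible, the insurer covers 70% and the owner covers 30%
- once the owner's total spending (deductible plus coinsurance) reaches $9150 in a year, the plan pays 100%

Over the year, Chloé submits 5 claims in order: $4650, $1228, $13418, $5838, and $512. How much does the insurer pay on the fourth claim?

Claim 1 — $4650: deductible takes $2613, $2037 remains; coinsurance $2037 × 30% = $611.10. Owner pays $3224.10; OOP now $3224.10. Plan pays $4650 − $3224.10 = $1425.90.
Claim 2 — $1228: deductible met; 30% of $1228 = $368.40. Owner pays $368.40; OOP now $3592.50. Insurer: $1228 − $368.40 = $859.60.
Claim 3 — $13418: 30% coinsurance on $13418 = $4025.40. Cost to owner: $4025.40. OOP to date $7617.90. Plan pays $13418 − $4025.40 = $9392.60.
Claim 4 — $5838: deductible already satisfied, so owner's share is 30% × $5838 = $1751.40. That would push OOP to $9369.30, over the $9150 cap, so owner pays $9150 − $7617.90 = $1532.10. Insurer: $5838 − $1532.10 = $4305.90.

$4305.90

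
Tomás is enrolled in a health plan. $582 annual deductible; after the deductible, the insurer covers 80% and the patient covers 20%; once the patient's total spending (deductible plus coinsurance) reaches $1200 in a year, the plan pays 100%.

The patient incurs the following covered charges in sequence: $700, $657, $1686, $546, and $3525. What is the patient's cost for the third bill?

Claim 1 ($700): $582 finishes the deductible; $118 goes to coinsurance; coinsurance $118 × 20% = $23.60. Patient owes $605.60 (running OOP $605.60).
Claim 2 ($657): deductible met; 20% of $657 = $131.40. Patient pays $131.40; OOP now $737.
Claim 3 ($1686): 20% coinsurance on $1686 = $337.20. Cost to patient: $337.20. OOP to date $1074.20.

$337.20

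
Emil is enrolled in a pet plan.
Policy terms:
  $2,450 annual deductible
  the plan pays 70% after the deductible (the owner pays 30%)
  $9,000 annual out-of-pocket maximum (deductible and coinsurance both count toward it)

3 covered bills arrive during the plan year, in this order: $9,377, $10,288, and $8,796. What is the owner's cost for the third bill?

$1,385.50

Claim 1 — $9,377: deductible takes $2,450, $6,927 remains; 30% of $6,927 = $2,078.10. Cost to owner: $4,528.10. OOP to date $4,528.10.
Claim 2 — $10,288: deductible met; 30% of $10,288 = $3,086.40. Cost to owner: $3,086.40. OOP to date $7,614.50.
Claim 3 — $8,796: deductible already satisfied, so owner's share is 30% × $8,796 = $2,638.80. Adding that to $7,614.50 gives $10,253.30, past the $9,000 cap; owner pays only $9,000 − $7,614.50 = $1,385.50.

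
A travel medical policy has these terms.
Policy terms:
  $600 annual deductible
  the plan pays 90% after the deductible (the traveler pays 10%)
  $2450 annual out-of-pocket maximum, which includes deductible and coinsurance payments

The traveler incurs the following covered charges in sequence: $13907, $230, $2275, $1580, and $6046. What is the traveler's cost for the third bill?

Bill 1, $13907: deductible takes $600, $13307 remains; 10% of $13307 = $1330.70. Traveler owes $1930.70 (running OOP $1930.70).
Bill 2, $230: deductible already satisfied, so traveler's share is 10% × $230 = $23. Cost to traveler: $23. OOP to date $1953.70.
Bill 3, $2275: deductible met; 10% of $2275 = $227.50. Traveler pays $227.50; OOP now $2181.20.

$227.50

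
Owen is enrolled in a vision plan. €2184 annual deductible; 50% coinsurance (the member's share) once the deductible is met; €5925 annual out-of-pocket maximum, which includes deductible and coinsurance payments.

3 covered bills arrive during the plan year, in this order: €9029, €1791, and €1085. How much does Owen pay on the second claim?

€318.50

Claim 1 (€9029): €2184 to deductible, leaving €6845; coinsurance €6845 × 50% = €3422.50. Member owes €5606.50 (running OOP €5606.50).
Claim 2 (€1791): deductible met; 50% of €1791 = €895.50. Adding that to €5606.50 gives €6502, past the €5925 cap; member pays only €5925 − €5606.50 = €318.50.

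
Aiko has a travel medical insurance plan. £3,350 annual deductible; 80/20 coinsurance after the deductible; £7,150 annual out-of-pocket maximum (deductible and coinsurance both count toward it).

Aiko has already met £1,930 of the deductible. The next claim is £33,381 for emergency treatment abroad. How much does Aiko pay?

£5,220

£1,930 of the £3,350 deductible is already met, leaving £1,420.
The remaining £31,961 (= £33,381 − £1,420) moves to coinsurance.
Traveler's 20% share of £31,961 is £6,392.20.
So the traveler owes £1,420 + £6,392.20 = £7,812.20 before any cap.
Year-to-date out-of-pocket would reach £1,930 + £7,812.20 = £9,742.20, above the £7,150 maximum, so the traveler pays only £7,150 − £1,930 = £5,220.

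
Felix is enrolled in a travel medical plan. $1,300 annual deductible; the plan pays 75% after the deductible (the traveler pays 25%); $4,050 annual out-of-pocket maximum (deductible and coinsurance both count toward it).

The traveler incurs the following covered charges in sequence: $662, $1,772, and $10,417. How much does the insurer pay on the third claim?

Bill 1, $662: entire amount goes to the deductible. Traveler owes $662 (running OOP $662). Plan pays $662 − $662 = $0.
Bill 2, $1,772: $638 finishes the deductible; $1,134 goes to coinsurance; traveler's 25% is $283.50. Cost to traveler: $921.50. OOP to date $1,583.50. Plan pays $1,772 − $921.50 = $850.50.
Bill 3, $10,417: deductible met; 25% of $10,417 = $2,604.25. That would push OOP to $4,187.75, over the $4,050 cap, so traveler pays $4,050 − $1,583.50 = $2,466.50. Insurer: $10,417 − $2,466.50 = $7,950.50.

$7,950.50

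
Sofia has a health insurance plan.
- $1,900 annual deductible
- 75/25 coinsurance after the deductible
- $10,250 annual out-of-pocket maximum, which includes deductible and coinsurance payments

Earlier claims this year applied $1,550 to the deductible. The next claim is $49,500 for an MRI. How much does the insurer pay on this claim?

$1,550 of the $1,900 deductible is already met, leaving $350.
After the $350 deductible portion, $49,500 − $350 = $49,150 is subject to coinsurance.
Coinsurance: $49,150 × 25% = $12,287.50.
So the patient owes $350 + $12,287.50 = $12,637.50 before any cap.
Adding $12,637.50 to the $1,550 already spent would give $14,187.50, which exceeds the $10,250 cap; the patient pays just $10,250 − $1,550 = $8,700.
Insurer pays the balance: $49,500 − $8,700 = $40,800.

$40,800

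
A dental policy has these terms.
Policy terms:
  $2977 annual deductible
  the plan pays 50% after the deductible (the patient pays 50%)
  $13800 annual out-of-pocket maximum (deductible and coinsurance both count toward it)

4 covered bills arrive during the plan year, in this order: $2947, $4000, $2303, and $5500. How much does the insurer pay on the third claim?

Claim 1 ($2947): fully absorbed by the deductible. Patient owes $2947 (running OOP $2947). Insurer: $2947 − $2947 = $0.
Claim 2 ($4000): $30 finishes the deductible; $3970 goes to coinsurance; patient's 50% is $1985. Patient owes $2015 (running OOP $4962). Plan pays $4000 − $2015 = $1985.
Claim 3 ($2303): deductible met; 50% of $2303 = $1151.50. Patient pays $1151.50; OOP now $6113.50. Insurer: $2303 − $1151.50 = $1151.50.

$1151.50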